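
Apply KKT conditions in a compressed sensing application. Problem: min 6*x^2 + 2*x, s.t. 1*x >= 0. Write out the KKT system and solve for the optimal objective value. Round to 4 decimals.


Step 1: Try lambda = 0 (constraint inactive).
x_unc = -2/(2*6) = -0.1667
Check: 1*-0.1667 = -0.1667 < 0 -- violated!
Step 2: Constraint must be active: 1*x = 0
x* = 0/1 = 0.0
lambda = (2*6*0.0 + 2)/1 = 2.0
Step 3: Compute optimal value.
f(x*) = 6*0.0^2 + 2*0.0 = 0.0


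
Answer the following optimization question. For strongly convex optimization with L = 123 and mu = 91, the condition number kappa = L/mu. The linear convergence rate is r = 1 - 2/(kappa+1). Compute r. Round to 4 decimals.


Step 1: Compute the condition number.
kappa = L/mu = 123/91 = 1.3516
Step 2: Compute the convergence rate.
r = 1 - 2/(kappa + 1) = 1 - 2*mu/(L + mu) = (L - mu)/(L + mu) = 32/214 = 0.1495


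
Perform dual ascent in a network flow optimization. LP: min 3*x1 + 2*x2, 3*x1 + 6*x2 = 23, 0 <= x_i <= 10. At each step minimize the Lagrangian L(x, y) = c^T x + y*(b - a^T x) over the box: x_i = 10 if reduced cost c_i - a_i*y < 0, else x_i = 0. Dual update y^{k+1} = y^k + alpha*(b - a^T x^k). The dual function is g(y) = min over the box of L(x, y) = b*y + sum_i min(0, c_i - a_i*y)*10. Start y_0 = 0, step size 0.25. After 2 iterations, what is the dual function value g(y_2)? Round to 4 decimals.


Dual ascent for LP: min 3*x1 + 2*x2, 3*x1 + 6*x2 = 23, 0 <= x_i <= 10
Step 1: y^k = 0.0, reduced costs: (3.0, 2.0)
  x^k = (0.0, 0.0), subgradient = b - a^T x = 23.0
  y^{k+1} = 0.0 + 0.25*23.0 = 5.75
Step 2: y^k = 5.75, reduced costs: (-14.25, -32.5)
  x^k = (10.0, 10.0), subgradient = b - a^T x = -67.0
  y^{k+1} = 5.75 + 0.25*-67.0 = -11.0
Dual objective at y_2 = -11.0: reduced costs (36.0, 68.0), box minimizer x = (0.0, 0.0)
g(y_2) = b*y + (c1 - a1*y)*x1 + (c2 - a2*y)*x2 = 23*(-11.0) + 36.0*0.0 + 68.0*0.0 = -253.0 + 0.0 + 0.0 = -253.0


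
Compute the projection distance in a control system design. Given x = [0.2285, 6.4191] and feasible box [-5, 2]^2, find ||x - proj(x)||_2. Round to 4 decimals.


Project each component onto [-5, 2].
clip(0.2285) = 0.2285, clip(6.4191) = 2.0
Projection = [0.2285, 2.0]
Squared diffs: [0.0, 19.5284]
Distance = sqrt(19.5284) = 4.4191


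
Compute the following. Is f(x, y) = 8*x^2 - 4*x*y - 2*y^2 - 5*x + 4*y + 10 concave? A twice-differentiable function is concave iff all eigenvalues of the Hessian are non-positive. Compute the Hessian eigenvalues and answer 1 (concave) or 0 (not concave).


The Hessian of f(x,y) = 8*x^2 - 4*x*y - 2*y^2 - 5*x + 4*y + 10 is:
H = [[16, -4], [-4, -4]]
Trace = 16 - 4 = 12
Determinant = 16*-4 - (-4)^2 = -80
Discriminant = (12)^2 - 4*-80 = 464.0
Eigenvalues: lambda_1 = -4.7703, lambda_2 = 16.7703
The function is not concave.

0


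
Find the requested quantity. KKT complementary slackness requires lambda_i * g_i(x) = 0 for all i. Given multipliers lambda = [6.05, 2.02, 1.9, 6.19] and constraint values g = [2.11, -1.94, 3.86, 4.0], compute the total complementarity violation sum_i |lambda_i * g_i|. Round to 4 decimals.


KKT complementary slackness check:
lambda_1 * g_1 = 6.05 * 2.11 = 12.7655
lambda_2 * g_2 = 2.02 * -1.94 = -3.9188
lambda_3 * g_3 = 1.9 * 3.86 = 7.334
lambda_4 * g_4 = 6.19 * 4.0 = 24.76
Total violation = 12.7655 + 3.9188 + 7.334 + 24.76 = 48.7783


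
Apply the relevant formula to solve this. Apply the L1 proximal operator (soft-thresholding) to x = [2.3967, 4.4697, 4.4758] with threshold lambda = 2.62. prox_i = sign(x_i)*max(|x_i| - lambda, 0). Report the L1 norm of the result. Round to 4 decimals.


Soft-thresholding with lambda = 2.62:
prox(2.3967) = sign(2.3967)*max(|2.3967| - 2.62, 0) = 0.0
prox(4.4697) = sign(4.4697)*max(|4.4697| - 2.62, 0) = 1.8497
prox(4.4758) = sign(4.4758)*max(|4.4758| - 2.62, 0) = 1.8558
prox(x) = [0.0, 1.8497, 1.8558]
||prox(x)||_1 = 0.0 + 1.8497 + 1.8558 = 3.7055


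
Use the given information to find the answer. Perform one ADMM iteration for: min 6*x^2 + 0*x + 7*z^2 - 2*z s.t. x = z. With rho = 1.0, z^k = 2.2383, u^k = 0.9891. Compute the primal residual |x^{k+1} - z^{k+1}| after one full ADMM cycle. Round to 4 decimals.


ADMM iteration with rho = 1.0, z^k = 2.2383, u^k = 0.9891
Step 1: x-update.
Minimize 6*x^2 + 0*x + (1.0/2)*(x - 2.2383 + 0.9891)^2
FOC: (2*6 + 1.0)*x = 0 + 1.0*(2.2383 - 0.9891)
x^{k+1} = 0.0961
Step 2: z-update.
Minimize 7*z^2 - 2*z + (1.0/2)*(0.0961 - z + 0.9891)^2
FOC: (2*7 + 1.0)*z = 2 + 1.0*(0.0961 + 0.9891)
z^{k+1} = 0.2057
Step 3: u-update.
u^{k+1} = 0.9891 + 0.0961 - 0.2057 = 0.8795
Step 4: Primal residual = |0.0961 - 0.2057| = 0.1096


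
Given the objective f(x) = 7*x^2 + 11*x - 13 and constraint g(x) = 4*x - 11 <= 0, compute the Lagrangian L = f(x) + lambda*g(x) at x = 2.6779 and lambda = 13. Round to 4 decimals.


Step 1: Evaluate f(x).
f(2.6779) = 7*2.6779^2 + 11*2.6779 - 13 = 66.6549
Step 2: Evaluate g(x).
g(2.6779) = 4*2.6779 - 11 = -0.2884
Step 3: Compute Lagrangian.
L = 66.6549 + 13*-0.2884 = 62.9057


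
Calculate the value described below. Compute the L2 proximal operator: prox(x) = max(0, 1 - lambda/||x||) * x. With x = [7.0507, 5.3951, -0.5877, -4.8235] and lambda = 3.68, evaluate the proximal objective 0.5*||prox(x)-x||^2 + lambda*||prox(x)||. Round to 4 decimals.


Step 1: Compute ||x||.
||x|| = 10.1208
Step 2: Compute scaling factor.
scale = max(0, 1 - 3.68/10.1208) = 0.6364
Step 3: prox(x) = [4.487, 3.4334, -0.374, -3.0696]
||prox(x)|| = 6.4408
Step 4: Proximal objective.
0.5*||prox-x||^2 = 6.7712
lambda*||prox|| = 23.7021
Total = 30.4734


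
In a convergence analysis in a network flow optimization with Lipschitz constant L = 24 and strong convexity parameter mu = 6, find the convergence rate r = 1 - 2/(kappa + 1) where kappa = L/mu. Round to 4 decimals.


Step 1: Compute the condition number.
kappa = L/mu = 24/6 = 4.0
Step 2: Compute the convergence rate.
r = 1 - 2/(kappa + 1) = 1 - 2*mu/(L + mu) = (L - mu)/(L + mu) = 18/30 = 0.6


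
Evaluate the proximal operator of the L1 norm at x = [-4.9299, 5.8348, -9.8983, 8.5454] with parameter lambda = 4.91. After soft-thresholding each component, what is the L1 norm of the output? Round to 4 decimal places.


Soft-thresholding with lambda = 4.91:
prox(-4.9299) = sign(-4.9299)*max(|-4.9299| - 4.91, 0) = -0.0199
prox(5.8348) = sign(5.8348)*max(|5.8348| - 4.91, 0) = 0.9248
prox(-9.8983) = sign(-9.8983)*max(|-9.8983| - 4.91, 0) = -4.9883
prox(8.5454) = sign(8.5454)*max(|8.5454| - 4.91, 0) = 3.6354
prox(x) = [-0.0199, 0.9248, -4.9883, 3.6354]
||prox(x)||_1 = 0.0199 + 0.9248 + 4.9883 + 3.6354 = 9.5684


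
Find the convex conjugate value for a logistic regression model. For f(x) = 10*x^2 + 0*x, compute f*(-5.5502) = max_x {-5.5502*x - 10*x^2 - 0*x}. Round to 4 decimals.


f*(y) = sup_x {y*x - a*x^2 - b*x} = sup_x {(y-b)*x - a*x^2}
FOC: (y - b) - 2a*x = 0 => x* = (y - b)/(2a)
x* = (-5.5502 - 0)/(2*10) = -0.2775
f*(-5.5502) = (y-b)^2/(4a) = (-5.5502 - 0)^2/(4*10)
= 30.8047/40 = 0.7701


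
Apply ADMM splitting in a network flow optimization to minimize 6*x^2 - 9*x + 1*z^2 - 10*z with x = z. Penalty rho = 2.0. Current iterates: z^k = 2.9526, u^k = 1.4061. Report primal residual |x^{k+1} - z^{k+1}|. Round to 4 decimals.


ADMM iteration with rho = 2.0, z^k = 2.9526, u^k = 1.4061
Step 1: x-update.
Minimize 6*x^2 - 9*x + (2.0/2)*(x - 2.9526 + 1.4061)^2
FOC: (2*6 + 2.0)*x = 9 + 2.0*(2.9526 - 1.4061)
x^{k+1} = 0.8638
Step 2: z-update.
Minimize 1*z^2 - 10*z + (2.0/2)*(0.8638 - z + 1.4061)^2
FOC: (2*1 + 2.0)*z = 10 + 2.0*(0.8638 + 1.4061)
z^{k+1} = 3.6349
Step 3: u-update.
u^{k+1} = 1.4061 + 0.8638 - 3.6349 = -1.3651
Step 4: Primal residual = |0.8638 - 3.6349| = 2.7712


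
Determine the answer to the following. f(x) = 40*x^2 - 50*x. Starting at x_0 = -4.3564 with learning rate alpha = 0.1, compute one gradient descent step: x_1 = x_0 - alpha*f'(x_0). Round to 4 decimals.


We compute the gradient at x_0 and apply the update.
f'(x) = 80*x - 50
f'(-4.3564) = 80*-4.3564 - 50 = -398.512
x_1 = -4.3564 - 0.1*-398.512 = 35.4948


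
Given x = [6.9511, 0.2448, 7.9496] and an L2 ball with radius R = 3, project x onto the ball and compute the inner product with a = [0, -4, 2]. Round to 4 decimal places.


Step 1: Compute ||x|| (intermediates to 6 decimals).
||x|| = sqrt(6.9511^2 + 0.2448^2 + 7.9496^2) = 10.562853
Step 2: Project.
Since ||x|| > R, scale = R/||x|| = 3/10.562853 = 0.284014, proj(x) = scale * x
proj(x) = [1.97421, 0.069527, 2.257798]
Step 3: Dot product.
a^T * proj(x) = 0*1.97421 - 4*0.069527 + 2*2.257798 = 4.2375


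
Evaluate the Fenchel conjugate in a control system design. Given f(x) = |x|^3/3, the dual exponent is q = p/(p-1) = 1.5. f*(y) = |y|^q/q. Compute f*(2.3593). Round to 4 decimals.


The conjugate exponent q satisfies 1/p + 1/q = 1.
p = 3, so q = 3/(3 - 1) = 1.5
|y|^q = 2.3593^1.5 = 3.6239
f*(2.3593) = 3.6239 / 1.5 = 2.4159


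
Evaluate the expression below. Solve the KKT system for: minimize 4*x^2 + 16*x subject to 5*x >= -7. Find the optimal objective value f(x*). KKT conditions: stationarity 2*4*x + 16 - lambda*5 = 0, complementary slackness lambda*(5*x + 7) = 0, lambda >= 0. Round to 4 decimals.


Step 1: Try lambda = 0 (constraint inactive).
x_unc = -16/(2*4) = -2.0
Check: 5*-2.0 = -10.0 < -7 -- violated!
Step 2: Constraint must be active: 5*x = -7
x* = -7/5 = -1.4
lambda = (2*4*(-1.4) + 16)/5 = 0.96
Step 3: Compute optimal value.
f(x*) = 4*(-1.4)^2 + 16*(-1.4) = -14.56


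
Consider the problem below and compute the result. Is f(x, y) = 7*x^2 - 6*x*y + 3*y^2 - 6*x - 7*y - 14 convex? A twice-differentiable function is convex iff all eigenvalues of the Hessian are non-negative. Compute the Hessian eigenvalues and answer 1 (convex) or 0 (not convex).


The Hessian of f(x,y) = 7*x^2 - 6*x*y + 3*y^2 - 6*x - 7*y - 14 is:
H = [[14, -6], [-6, 6]]
Trace = 14 + 6 = 20
Determinant = 14*6 - (-6)^2 = 48
Discriminant = (20)^2 - 4*48 = 208.0
Eigenvalues: lambda_1 = 2.7889, lambda_2 = 17.2111
The function is convex.

1


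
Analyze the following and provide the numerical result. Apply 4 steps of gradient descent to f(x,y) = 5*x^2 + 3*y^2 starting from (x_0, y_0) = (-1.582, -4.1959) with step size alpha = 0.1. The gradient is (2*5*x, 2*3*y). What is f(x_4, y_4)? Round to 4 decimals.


Gradient descent on f(x,y) = 5*x^2 + 3*y^2.
Starting point: (-1.582, -4.1959), alpha = 0.1
Step 1: grad_x = 2*5*-1.582 = -15.82, grad_y = 2*3*-4.1959 = -25.1754
  x_1 = -1.582 - 0.1*-15.82 = 0.0
  y_1 = -4.1959 - 0.1*-25.1754 = -1.6784
Step 2: grad_x = 2*5*0.0 = 0.0, grad_y = 2*3*-1.6784 = -10.0702
  x_2 = 0.0 - 0.1*0.0 = 0.0
  y_2 = -1.6784 - 0.1*-10.0702 = -0.6713
Step 3: grad_x = 2*5*0.0 = 0.0, grad_y = 2*3*-0.6713 = -4.0281
  x_3 = 0.0 - 0.1*0.0 = 0.0
  y_3 = -0.6713 - 0.1*-4.0281 = -0.2685
Step 4: grad_x = 2*5*0.0 = 0.0, grad_y = 2*3*-0.2685 = -1.6112
  x_4 = 0.0 - 0.1*0.0 = 0.0
  y_4 = -0.2685 - 0.1*-1.6112 = -0.1074
f(0.0, -0.1074) = 5*0.0^2 + 3*(-0.1074)^2 = 0.0346


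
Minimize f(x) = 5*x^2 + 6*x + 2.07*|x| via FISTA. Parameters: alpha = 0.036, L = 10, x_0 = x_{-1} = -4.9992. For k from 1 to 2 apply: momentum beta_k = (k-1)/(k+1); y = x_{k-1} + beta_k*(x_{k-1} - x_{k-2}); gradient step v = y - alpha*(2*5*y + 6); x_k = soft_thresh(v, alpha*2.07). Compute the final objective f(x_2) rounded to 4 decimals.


FISTA on f(x) = 5*x^2 + 6*x + 2.07*|x|
L = 10, alpha = 0.036
Iteration 1: beta = 0.0, y = -4.9992 + 0.0*(-4.9992 + 4.9992) = -4.9992
  grad(y) = -43.992, v = y - alpha*grad = -3.4155
  prox(v) = soft_thresh(-3.4155, 0.0745) = -3.341
Iteration 2: beta = 0.3333, y = -3.341 + 0.3333*(-3.341 + 4.9992) = -2.7882
  grad(y) = -21.8822, v = y - alpha*grad = -2.0005
  prox(v) = soft_thresh(-2.0005, 0.0745) = -1.9259
f(x_2) = 5*(-1.9259)^2 + 6*(-1.9259) + 2.07*|-1.9259| = 10.9773


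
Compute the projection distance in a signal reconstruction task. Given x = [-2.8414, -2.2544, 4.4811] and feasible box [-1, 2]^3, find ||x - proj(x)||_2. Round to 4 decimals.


Project each component onto [-1, 2].
clip(-2.8414) = -1.0, clip(-2.2544) = -1.0, clip(4.4811) = 2.0
Projection = [-1.0, -1.0, 2.0]
Squared diffs: [3.3908, 1.5735, 6.1559]
Distance = sqrt(11.1202) = 3.3347


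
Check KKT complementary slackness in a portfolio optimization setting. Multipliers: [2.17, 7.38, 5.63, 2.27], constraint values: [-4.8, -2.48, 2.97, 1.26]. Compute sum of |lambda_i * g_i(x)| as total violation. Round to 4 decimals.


KKT complementary slackness check:
lambda_1 * g_1 = 2.17 * -4.8 = -10.416
lambda_2 * g_2 = 7.38 * -2.48 = -18.3024
lambda_3 * g_3 = 5.63 * 2.97 = 16.7211
lambda_4 * g_4 = 2.27 * 1.26 = 2.8602
Total violation = 10.416 + 18.3024 + 16.7211 + 2.8602 = 48.2997


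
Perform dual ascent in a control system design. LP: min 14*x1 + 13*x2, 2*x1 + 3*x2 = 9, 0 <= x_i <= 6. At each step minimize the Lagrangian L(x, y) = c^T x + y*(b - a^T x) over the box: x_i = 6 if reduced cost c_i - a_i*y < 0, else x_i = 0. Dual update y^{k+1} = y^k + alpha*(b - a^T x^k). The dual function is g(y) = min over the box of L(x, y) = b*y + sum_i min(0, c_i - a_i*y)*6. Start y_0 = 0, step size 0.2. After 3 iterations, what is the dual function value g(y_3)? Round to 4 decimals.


Dual ascent for LP: min 14*x1 + 13*x2, 2*x1 + 3*x2 = 9, 0 <= x_i <= 6
Step 1: y^k = 0.0, reduced costs: (14.0, 13.0)
  x^k = (0.0, 0.0), subgradient = b - a^T x = 9.0
  y^{k+1} = 0.0 + 0.2*9.0 = 1.8
Step 2: y^k = 1.8, reduced costs: (10.4, 7.6)
  x^k = (0.0, 0.0), subgradient = b - a^T x = 9.0
  y^{k+1} = 1.8 + 0.2*9.0 = 3.6
Step 3: y^k = 3.6, reduced costs: (6.8, 2.2)
  x^k = (0.0, 0.0), subgradient = b - a^T x = 9.0
  y^{k+1} = 3.6 + 0.2*9.0 = 5.4
Dual objective at y_3 = 5.4: reduced costs (3.2, -3.2), box minimizer x = (0.0, 6.0)
g(y_3) = b*y + (c1 - a1*y)*x1 + (c2 - a2*y)*x2 = 9*5.4 + 3.2*0.0 + (-3.2)*6.0 = 48.6 + 0.0 - 19.2 = 29.4


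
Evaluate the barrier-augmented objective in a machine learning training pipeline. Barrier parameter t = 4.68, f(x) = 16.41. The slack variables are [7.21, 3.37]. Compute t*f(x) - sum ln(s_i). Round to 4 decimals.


Step 1: Compute log-barrier.
ln values: [1.9755, 1.2149]
phi = -(1.9755 + 1.2149) = -3.1904
Step 2: Compute augmented objective.
t*f(x) = 4.68*16.41 = 76.7988
Total = 76.7988 - 3.1904 = 73.6084


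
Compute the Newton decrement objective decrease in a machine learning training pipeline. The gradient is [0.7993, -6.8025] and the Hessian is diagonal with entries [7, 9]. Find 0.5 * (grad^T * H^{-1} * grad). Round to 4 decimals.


Step 1: H is diagonal, so H^(-1) * g = [0.1142, -0.7558].
Step 2: g^T H^(-1) g = sum_i g_i^2 / H_ii
  = (0.7993)^2/7 + (-6.8025)^2/9
  = 0.0913 + 5.1416 = 5.2328
Step 3: Objective decrease = 0.5 * g^T H^(-1) g = 2.6164


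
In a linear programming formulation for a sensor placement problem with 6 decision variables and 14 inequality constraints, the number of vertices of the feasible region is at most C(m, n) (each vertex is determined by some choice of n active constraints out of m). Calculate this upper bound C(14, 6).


Each vertex corresponds to some choice of n active constraints out of m, so the number of vertices is at most C(m, n) = m! / (n!(m-n)!).
m = 14, n = 6
Numerator: 14 * 13 * 12 * 11 * 10 * 9
Denominator: 6! = 720
C(14, 6) = 3003


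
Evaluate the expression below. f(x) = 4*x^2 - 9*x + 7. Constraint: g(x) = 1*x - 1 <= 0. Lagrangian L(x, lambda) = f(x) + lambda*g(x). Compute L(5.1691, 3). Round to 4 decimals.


Step 1: Evaluate f(x).
f(5.1691) = 4*5.1691^2 - 9*5.1691 + 7 = 67.3565
Step 2: Evaluate g(x).
g(5.1691) = 1*5.1691 - 1 = 4.1691
Step 3: Compute Lagrangian.
L = 67.3565 + 3*4.1691 = 79.8638


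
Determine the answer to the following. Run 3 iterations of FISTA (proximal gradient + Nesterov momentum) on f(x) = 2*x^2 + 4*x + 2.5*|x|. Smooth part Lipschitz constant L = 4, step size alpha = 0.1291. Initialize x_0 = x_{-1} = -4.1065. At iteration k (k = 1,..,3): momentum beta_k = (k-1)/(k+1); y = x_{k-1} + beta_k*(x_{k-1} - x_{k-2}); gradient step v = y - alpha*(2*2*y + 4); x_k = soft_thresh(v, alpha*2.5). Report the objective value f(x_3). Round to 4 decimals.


FISTA on f(x) = 2*x^2 + 4*x + 2.5*|x|
L = 4, alpha = 0.1291
Iteration 1: beta = 0.0, y = -4.1065 + 0.0*(-4.1065 + 4.1065) = -4.1065
  grad(y) = -12.426, v = y - alpha*grad = -2.5023
  prox(v) = soft_thresh(-2.5023, 0.3228) = -2.1796
Iteration 2: beta = 0.3333, y = -2.1796 + 0.3333*(-2.1796 + 4.1065) = -1.5372
  grad(y) = -2.149, v = y - alpha*grad = -1.2598
  prox(v) = soft_thresh(-1.2598, 0.3228) = -0.9371
Iteration 3: beta = 0.5, y = -0.9371 + 0.5*(-0.9371 + 2.1796) = -0.3158
  grad(y) = 2.7368, v = y - alpha*grad = -0.6691
  prox(v) = soft_thresh(-0.6691, 0.3228) = -0.3464
f(x_3) = 2*(-0.3464)^2 + 4*(-0.3464) + 2.5*|-0.3464| = -0.2796


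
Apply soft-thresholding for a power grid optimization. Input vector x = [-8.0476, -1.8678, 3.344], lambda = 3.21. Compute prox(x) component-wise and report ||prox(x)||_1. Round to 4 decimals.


Soft-thresholding with lambda = 3.21:
prox(-8.0476) = sign(-8.0476)*max(|-8.0476| - 3.21, 0) = -4.8376
prox(-1.8678) = sign(-1.8678)*max(|-1.8678| - 3.21, 0) = 0.0
prox(3.344) = sign(3.344)*max(|3.344| - 3.21, 0) = 0.134
prox(x) = [-4.8376, 0.0, 0.134]
||prox(x)||_1 = 4.8376 + 0.0 + 0.134 = 4.9716


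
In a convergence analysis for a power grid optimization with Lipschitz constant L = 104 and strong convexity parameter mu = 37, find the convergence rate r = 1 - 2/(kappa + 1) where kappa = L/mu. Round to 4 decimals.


Step 1: Compute the condition number.
kappa = L/mu = 104/37 = 2.8108
Step 2: Compute the convergence rate.
r = 1 - 2/(kappa + 1) = 1 - 2*mu/(L + mu) = (L - mu)/(L + mu) = 67/141 = 0.4752


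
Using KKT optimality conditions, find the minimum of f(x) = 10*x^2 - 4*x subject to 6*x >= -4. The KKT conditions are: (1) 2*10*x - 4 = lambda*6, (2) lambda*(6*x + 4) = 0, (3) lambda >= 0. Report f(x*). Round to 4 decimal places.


Step 1: Try lambda = 0 (constraint inactive).
Stationarity: 2*10*x - 4 = 0
x* = 4/(2*10) = 0.2
Check constraint: 6*0.2 = 1.2 >= -4 -- satisfied.
Step 2: Compute optimal value.
f(x*) = 10*0.2^2 - 4*0.2 = -0.4


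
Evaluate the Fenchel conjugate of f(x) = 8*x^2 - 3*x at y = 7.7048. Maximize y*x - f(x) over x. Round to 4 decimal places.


f*(y) = sup_x {y*x - a*x^2 - b*x} = sup_x {(y-b)*x - a*x^2}
FOC: (y - b) - 2a*x = 0 => x* = (y - b)/(2a)
x* = (7.7048 + 3)/(2*8) = 0.6691
f*(7.7048) = (y-b)^2/(4a) = (7.7048 + 3)^2/(4*8)
= 114.5927/32 = 3.581


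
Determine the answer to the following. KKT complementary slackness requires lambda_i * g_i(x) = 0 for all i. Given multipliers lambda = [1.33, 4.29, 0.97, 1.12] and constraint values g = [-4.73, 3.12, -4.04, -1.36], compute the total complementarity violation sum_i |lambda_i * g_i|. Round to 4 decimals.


KKT complementary slackness check:
lambda_1 * g_1 = 1.33 * -4.73 = -6.2909
lambda_2 * g_2 = 4.29 * 3.12 = 13.3848
lambda_3 * g_3 = 0.97 * -4.04 = -3.9188
lambda_4 * g_4 = 1.12 * -1.36 = -1.5232
Total violation = 6.2909 + 13.3848 + 3.9188 + 1.5232 = 25.1177


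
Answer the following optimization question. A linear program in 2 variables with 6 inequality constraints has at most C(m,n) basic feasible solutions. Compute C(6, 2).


Each vertex corresponds to some choice of n active constraints out of m, so the number of vertices is at most C(m, n) = m! / (n!(m-n)!).
m = 6, n = 2
Numerator: 6 * 5
Denominator: 2! = 2
C(6, 2) = 15


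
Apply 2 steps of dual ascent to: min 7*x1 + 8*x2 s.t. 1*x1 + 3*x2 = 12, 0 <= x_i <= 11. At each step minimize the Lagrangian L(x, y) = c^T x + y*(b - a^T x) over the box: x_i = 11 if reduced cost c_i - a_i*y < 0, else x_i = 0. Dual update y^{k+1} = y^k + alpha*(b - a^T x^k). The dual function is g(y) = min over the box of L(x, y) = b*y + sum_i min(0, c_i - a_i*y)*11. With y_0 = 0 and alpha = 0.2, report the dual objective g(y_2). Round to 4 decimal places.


Dual ascent for LP: min 7*x1 + 8*x2, 1*x1 + 3*x2 = 12, 0 <= x_i <= 11
Step 1: y^k = 0.0, reduced costs: (7.0, 8.0)
  x^k = (0.0, 0.0), subgradient = b - a^T x = 12.0
  y^{k+1} = 0.0 + 0.2*12.0 = 2.4
Step 2: y^k = 2.4, reduced costs: (4.6, 0.8)
  x^k = (0.0, 0.0), subgradient = b - a^T x = 12.0
  y^{k+1} = 2.4 + 0.2*12.0 = 4.8
Dual objective at y_2 = 4.8: reduced costs (2.2, -6.4), box minimizer x = (0.0, 11.0)
g(y_2) = b*y + (c1 - a1*y)*x1 + (c2 - a2*y)*x2 = 12*4.8 + 2.2*0.0 + (-6.4)*11.0 = 57.6 + 0.0 - 70.4 = -12.8


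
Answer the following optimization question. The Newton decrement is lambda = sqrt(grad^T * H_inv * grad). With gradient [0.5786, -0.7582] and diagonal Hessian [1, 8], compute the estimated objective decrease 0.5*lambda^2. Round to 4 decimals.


Step 1: H is diagonal, so H^(-1) * g = [0.5786, -0.0948].
Step 2: g^T H^(-1) g = sum_i g_i^2 / H_ii
  = (0.5786)^2/1 + (-0.7582)^2/8
  = 0.3348 + 0.0719 = 0.4066
Step 3: Objective decrease = 0.5 * g^T H^(-1) g = 0.2033


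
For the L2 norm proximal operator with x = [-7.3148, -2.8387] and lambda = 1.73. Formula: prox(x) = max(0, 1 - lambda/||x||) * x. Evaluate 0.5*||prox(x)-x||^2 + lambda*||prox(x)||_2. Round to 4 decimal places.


Step 1: Compute ||x||.
||x|| = 7.8463
Step 2: Compute scaling factor.
scale = max(0, 1 - 1.73/7.8463) = 0.7795
Step 3: prox(x) = [-5.702, -2.2128]
||prox(x)|| = 6.1163
Step 4: Proximal objective.
0.5*||prox-x||^2 = 1.4965
lambda*||prox|| = 10.5812
Total = 12.0777


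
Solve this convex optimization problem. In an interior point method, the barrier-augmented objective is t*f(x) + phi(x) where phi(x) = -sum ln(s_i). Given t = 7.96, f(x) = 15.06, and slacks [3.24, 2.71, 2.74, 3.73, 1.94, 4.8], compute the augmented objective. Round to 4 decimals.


Step 1: Compute log-barrier.
ln values: [1.1756, 0.9969, 1.008, 1.3164, 0.6627, 1.5686]
phi = -(1.1756 + 0.9969 + 1.008 + 1.3164 + 0.6627 + 1.5686) = -6.7282
Step 2: Compute augmented objective.
t*f(x) = 7.96*15.06 = 119.8776
Total = 119.8776 - 6.7282 = 113.1494


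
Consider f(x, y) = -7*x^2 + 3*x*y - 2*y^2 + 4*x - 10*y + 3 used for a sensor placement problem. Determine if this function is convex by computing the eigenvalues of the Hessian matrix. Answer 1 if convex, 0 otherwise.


The Hessian of f(x,y) = -7*x^2 + 3*x*y - 2*y^2 + 4*x - 10*y + 3 is:
H = [[-14, 3], [3, -4]]
Trace = -14 - 4 = -18
Determinant = -14*-4 - (3)^2 = 47
Discriminant = (-18)^2 - 4*47 = 136.0
Eigenvalues: lambda_1 = -14.831, lambda_2 = -3.169
The function is not convex.

0


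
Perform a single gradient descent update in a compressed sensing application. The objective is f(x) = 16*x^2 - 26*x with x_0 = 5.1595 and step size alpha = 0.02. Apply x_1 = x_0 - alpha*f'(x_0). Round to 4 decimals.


We compute the gradient at x_0 and apply the update.
f'(x) = 32*x - 26
f'(5.1595) = 32*5.1595 - 26 = 139.104
x_1 = 5.1595 - 0.02*139.104 = 2.3774


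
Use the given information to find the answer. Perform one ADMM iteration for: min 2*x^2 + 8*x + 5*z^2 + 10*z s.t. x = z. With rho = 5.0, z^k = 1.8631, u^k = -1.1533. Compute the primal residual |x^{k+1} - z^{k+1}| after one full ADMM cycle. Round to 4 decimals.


ADMM iteration with rho = 5.0, z^k = 1.8631, u^k = -1.1533
Step 1: x-update.
Minimize 2*x^2 + 8*x + (5.0/2)*(x - 1.8631 - 1.1533)^2
FOC: (2*2 + 5.0)*x = -8 + 5.0*(1.8631 + 1.1533)
x^{k+1} = 0.7869
Step 2: z-update.
Minimize 5*z^2 + 10*z + (5.0/2)*(0.7869 - z - 1.1533)^2
FOC: (2*5 + 5.0)*z = -10 + 5.0*(0.7869 - 1.1533)
z^{k+1} = -0.7888
Step 3: u-update.
u^{k+1} = -1.1533 + 0.7869 + 0.7888 = 0.4224
Step 4: Primal residual = |0.7869 + 0.7888| = 1.5757


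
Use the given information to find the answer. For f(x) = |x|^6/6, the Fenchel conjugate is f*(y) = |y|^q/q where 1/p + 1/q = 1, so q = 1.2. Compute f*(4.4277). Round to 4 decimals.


The conjugate exponent q satisfies 1/p + 1/q = 1.
p = 6, so q = 6/(6 - 1) = 1.2
|y|^q = 4.4277^1.2 = 5.9623
f*(4.4277) = 5.9623 / 1.2 = 4.9686


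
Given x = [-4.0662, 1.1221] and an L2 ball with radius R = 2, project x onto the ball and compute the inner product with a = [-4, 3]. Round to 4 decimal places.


Step 1: Compute ||x|| (intermediates to 6 decimals).
||x|| = sqrt((-4.0662)^2 + 1.1221^2) = 4.218186
Step 2: Project.
Since ||x|| > R, scale = R/||x|| = 2/4.218186 = 0.474137, proj(x) = scale * x
proj(x) = [-1.927936, 0.532029]
Step 3: Dot product.
a^T * proj(x) = -4*(-1.927936) + 3*0.532029 = 9.3078


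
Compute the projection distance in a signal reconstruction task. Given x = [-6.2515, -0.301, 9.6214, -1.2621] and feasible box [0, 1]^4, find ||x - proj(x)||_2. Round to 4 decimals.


Project each component onto [0, 1].
clip(-6.2515) = 0.0, clip(-0.301) = 0.0, clip(9.6214) = 1.0, clip(-1.2621) = 0.0
Projection = [0.0, 0.0, 1.0, 0.0]
Squared diffs: [39.0813, 0.0906, 74.3285, 1.5929]
Distance = sqrt(115.0933) = 10.7282


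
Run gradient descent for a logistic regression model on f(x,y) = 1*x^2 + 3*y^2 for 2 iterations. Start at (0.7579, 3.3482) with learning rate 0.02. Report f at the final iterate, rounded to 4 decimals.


Gradient descent on f(x,y) = 1*x^2 + 3*y^2.
Starting point: (0.7579, 3.3482), alpha = 0.02
Step 1: grad_x = 2*1*0.7579 = 1.5158, grad_y = 2*3*3.3482 = 20.0892
  x_1 = 0.7579 - 0.02*1.5158 = 0.7276
  y_1 = 3.3482 - 0.02*20.0892 = 2.9464
Step 2: grad_x = 2*1*0.7276 = 1.4552, grad_y = 2*3*2.9464 = 17.6785
  x_2 = 0.7276 - 0.02*1.4552 = 0.6985
  y_2 = 2.9464 - 0.02*17.6785 = 2.5928
f(0.6985, 2.5928) = 1*0.6985^2 + 3*2.5928^2 = 20.6564


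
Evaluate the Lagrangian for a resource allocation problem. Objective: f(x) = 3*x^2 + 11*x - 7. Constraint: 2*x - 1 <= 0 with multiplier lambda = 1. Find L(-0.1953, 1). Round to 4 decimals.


Step 1: Evaluate f(x).
f(-0.1953) = 3*(-0.1953)^2 + 11*(-0.1953) - 7 = -9.0339
Step 2: Evaluate g(x).
g(-0.1953) = 2*-0.1953 - 1 = -1.3906
Step 3: Compute Lagrangian.
L = -9.0339 + 1*-1.3906 = -10.4245


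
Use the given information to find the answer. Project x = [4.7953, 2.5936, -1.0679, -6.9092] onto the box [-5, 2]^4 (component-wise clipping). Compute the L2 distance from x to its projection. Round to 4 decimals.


Project each component onto [-5, 2].
clip(4.7953) = 2.0, clip(2.5936) = 2.0, clip(-1.0679) = -1.0679, clip(-6.9092) = -5.0
Projection = [2.0, 2.0, -1.0679, -5.0]
Squared diffs: [7.8137, 0.3524, 0.0, 3.645]
Distance = sqrt(11.8111) = 3.4367


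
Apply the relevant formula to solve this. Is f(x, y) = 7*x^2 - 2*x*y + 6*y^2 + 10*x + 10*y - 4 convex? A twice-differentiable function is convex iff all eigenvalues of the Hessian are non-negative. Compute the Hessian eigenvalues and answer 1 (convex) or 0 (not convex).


The Hessian of f(x,y) = 7*x^2 - 2*x*y + 6*y^2 + 10*x + 10*y - 4 is:
H = [[14, -2], [-2, 12]]
Trace = 14 + 12 = 26
Determinant = 14*12 - (-2)^2 = 164
Discriminant = (26)^2 - 4*164 = 20.0
Eigenvalues: lambda_1 = 10.7639, lambda_2 = 15.2361
The function is convex.

1


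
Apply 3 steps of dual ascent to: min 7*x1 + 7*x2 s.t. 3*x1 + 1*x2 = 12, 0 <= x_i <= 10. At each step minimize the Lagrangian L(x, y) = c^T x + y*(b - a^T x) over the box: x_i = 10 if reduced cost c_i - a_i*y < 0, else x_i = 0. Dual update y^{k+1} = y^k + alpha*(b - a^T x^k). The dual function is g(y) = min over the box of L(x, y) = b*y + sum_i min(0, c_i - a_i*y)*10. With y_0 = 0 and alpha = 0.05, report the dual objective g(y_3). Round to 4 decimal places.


Dual ascent for LP: min 7*x1 + 7*x2, 3*x1 + 1*x2 = 12, 0 <= x_i <= 10
Step 1: y^k = 0.0, reduced costs: (7.0, 7.0)
  x^k = (0.0, 0.0), subgradient = b - a^T x = 12.0
  y^{k+1} = 0.0 + 0.05*12.0 = 0.6
Step 2: y^k = 0.6, reduced costs: (5.2, 6.4)
  x^k = (0.0, 0.0), subgradient = b - a^T x = 12.0
  y^{k+1} = 0.6 + 0.05*12.0 = 1.2
Step 3: y^k = 1.2, reduced costs: (3.4, 5.8)
  x^k = (0.0, 0.0), subgradient = b - a^T x = 12.0
  y^{k+1} = 1.2 + 0.05*12.0 = 1.8
Dual objective at y_3 = 1.8: reduced costs (1.6, 5.2), box minimizer x = (0.0, 0.0)
g(y_3) = b*y + (c1 - a1*y)*x1 + (c2 - a2*y)*x2 = 12*1.8 + 1.6*0.0 + 5.2*0.0 = 21.6 + 0.0 + 0.0 = 21.6


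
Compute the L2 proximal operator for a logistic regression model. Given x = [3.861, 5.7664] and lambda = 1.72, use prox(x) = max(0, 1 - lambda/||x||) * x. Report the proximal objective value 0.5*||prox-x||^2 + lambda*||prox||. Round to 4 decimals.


Step 1: Compute ||x||.
||x|| = 6.9396
Step 2: Compute scaling factor.
scale = max(0, 1 - 1.72/6.9396) = 0.7521
Step 3: prox(x) = [2.904, 4.3372]
||prox(x)|| = 5.2196
Step 4: Proximal objective.
0.5*||prox-x||^2 = 1.4792
lambda*||prox|| = 8.9777
Total = 10.457


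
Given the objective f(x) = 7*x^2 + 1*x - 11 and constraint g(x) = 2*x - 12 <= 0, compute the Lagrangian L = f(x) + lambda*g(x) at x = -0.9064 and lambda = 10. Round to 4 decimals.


Step 1: Evaluate f(x).
f(-0.9064) = 7*(-0.9064)^2 + 1*(-0.9064) - 11 = -6.1555
Step 2: Evaluate g(x).
g(-0.9064) = 2*-0.9064 - 12 = -13.8128
Step 3: Compute Lagrangian.
L = -6.1555 + 10*-13.8128 = -144.2835


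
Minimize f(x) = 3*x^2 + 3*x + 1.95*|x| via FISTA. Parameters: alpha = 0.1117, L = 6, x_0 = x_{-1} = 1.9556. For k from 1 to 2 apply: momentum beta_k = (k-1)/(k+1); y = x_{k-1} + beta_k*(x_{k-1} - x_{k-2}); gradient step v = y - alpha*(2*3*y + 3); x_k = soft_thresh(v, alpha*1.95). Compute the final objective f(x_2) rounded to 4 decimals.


FISTA on f(x) = 3*x^2 + 3*x + 1.95*|x|
L = 6, alpha = 0.1117
Iteration 1: beta = 0.0, y = 1.9556 + 0.0*(1.9556 - 1.9556) = 1.9556
  grad(y) = 14.7336, v = y - alpha*grad = 0.3099
  prox(v) = soft_thresh(0.3099, 0.2178) = 0.092
Iteration 2: beta = 0.3333, y = 0.092 + 0.3333*(0.092 - 1.9556) = -0.5291
  grad(y) = -0.1749, v = y - alpha*grad = -0.5096
  prox(v) = soft_thresh(-0.5096, 0.2178) = -0.2918
f(x_2) = 3*(-0.2918)^2 + 3*(-0.2918) + 1.95*|-0.2918| = -0.051


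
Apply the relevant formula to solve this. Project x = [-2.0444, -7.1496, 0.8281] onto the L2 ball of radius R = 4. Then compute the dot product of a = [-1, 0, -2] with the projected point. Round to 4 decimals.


Step 1: Compute ||x|| (intermediates to 6 decimals).
||x|| = sqrt((-2.0444)^2 + (-7.1496)^2 + 0.8281^2) = 7.482119
Step 2: Project.
Since ||x|| > R, scale = R/||x|| = 4/7.482119 = 0.534608, proj(x) = scale * x
proj(x) = [-1.092953, -3.822233, 0.442709]
Step 3: Dot product.
a^T * proj(x) = -1*(-1.092953) + 0*(-3.822233) - 2*0.442709 = 0.2075


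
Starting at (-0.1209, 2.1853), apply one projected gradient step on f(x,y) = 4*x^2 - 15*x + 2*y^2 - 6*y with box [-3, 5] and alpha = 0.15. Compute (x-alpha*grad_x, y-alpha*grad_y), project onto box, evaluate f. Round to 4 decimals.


Step 1: Compute gradient at (-0.1209, 2.1853).
grad_x = 2*4*-0.1209 - 15 = -15.9672
grad_y = 2*2*2.1853 - 6 = 2.7412
Step 2: Gradient step.
x_raw = -0.1209 - 0.15*-15.9672 = 2.2742
y_raw = 2.1853 - 0.15*2.7412 = 1.7741
Step 3: Project onto [-3, 5].
x_proj = clip(2.2742) = 2.2742
y_proj = clip(1.7741) = 1.7741
Step 4: Evaluate f.
f(2.2742, 1.7741) = -17.7748


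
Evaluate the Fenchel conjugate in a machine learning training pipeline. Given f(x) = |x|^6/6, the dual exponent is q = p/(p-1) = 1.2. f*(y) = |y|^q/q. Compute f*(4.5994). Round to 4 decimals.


The conjugate exponent q satisfies 1/p + 1/q = 1.
p = 6, so q = 6/(6 - 1) = 1.2
|y|^q = 4.5994^1.2 = 6.2408
f*(4.5994) = 6.2408 / 1.2 = 5.2007


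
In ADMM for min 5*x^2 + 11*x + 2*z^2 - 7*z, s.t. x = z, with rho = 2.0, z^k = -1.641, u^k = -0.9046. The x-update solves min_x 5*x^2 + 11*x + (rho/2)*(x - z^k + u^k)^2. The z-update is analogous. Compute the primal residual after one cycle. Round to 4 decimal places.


ADMM iteration with rho = 2.0, z^k = -1.641, u^k = -0.9046
Step 1: x-update.
Minimize 5*x^2 + 11*x + (2.0/2)*(x + 1.641 - 0.9046)^2
FOC: (2*5 + 2.0)*x = -11 + 2.0*(-1.641 + 0.9046)
x^{k+1} = -1.0394
Step 2: z-update.
Minimize 2*z^2 - 7*z + (2.0/2)*(-1.0394 - z - 0.9046)^2
FOC: (2*2 + 2.0)*z = 7 + 2.0*(-1.0394 - 0.9046)
z^{k+1} = 0.5187
Step 3: u-update.
u^{k+1} = -0.9046 - 1.0394 - 0.5187 = -2.4627
Step 4: Primal residual = |-1.0394 - 0.5187| = 1.5581


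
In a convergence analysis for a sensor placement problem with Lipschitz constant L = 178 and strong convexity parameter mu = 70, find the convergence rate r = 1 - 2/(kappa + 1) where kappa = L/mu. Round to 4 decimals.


Step 1: Compute the condition number.
kappa = L/mu = 178/70 = 2.5429
Step 2: Compute the convergence rate.
r = 1 - 2/(kappa + 1) = 1 - 2*mu/(L + mu) = (L - mu)/(L + mu) = 108/248 = 0.4355


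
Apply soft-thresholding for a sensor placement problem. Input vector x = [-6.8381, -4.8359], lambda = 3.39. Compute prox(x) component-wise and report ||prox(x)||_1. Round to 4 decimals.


Soft-thresholding with lambda = 3.39:
prox(-6.8381) = sign(-6.8381)*max(|-6.8381| - 3.39, 0) = -3.4481
prox(-4.8359) = sign(-4.8359)*max(|-4.8359| - 3.39, 0) = -1.4459
prox(x) = [-3.4481, -1.4459]
||prox(x)||_1 = 3.4481 + 1.4459 = 4.894


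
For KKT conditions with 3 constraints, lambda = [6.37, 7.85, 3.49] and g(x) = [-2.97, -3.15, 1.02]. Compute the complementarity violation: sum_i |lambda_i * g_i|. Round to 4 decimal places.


KKT complementary slackness check:
lambda_1 * g_1 = 6.37 * -2.97 = -18.9189
lambda_2 * g_2 = 7.85 * -3.15 = -24.7275
lambda_3 * g_3 = 3.49 * 1.02 = 3.5598
Total violation = 18.9189 + 24.7275 + 3.5598 = 47.2062


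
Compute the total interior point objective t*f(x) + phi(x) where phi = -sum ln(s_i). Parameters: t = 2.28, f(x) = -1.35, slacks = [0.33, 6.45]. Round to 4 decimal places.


Step 1: Compute log-barrier.
ln values: [-1.1087, 1.8641]
phi = -(-1.1087 + 1.8641) = -0.7554
Step 2: Compute augmented objective.
t*f(x) = 2.28*-1.35 = -3.078
Total = -3.078 - 0.7554 = -3.8334


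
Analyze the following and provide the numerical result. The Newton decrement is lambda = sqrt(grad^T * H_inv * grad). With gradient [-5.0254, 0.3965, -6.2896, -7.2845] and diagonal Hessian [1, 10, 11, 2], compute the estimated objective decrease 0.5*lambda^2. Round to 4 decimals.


Step 1: H is diagonal, so H^(-1) * g = [-5.0254, 0.0397, -0.5718, -3.6423].
Step 2: g^T H^(-1) g = sum_i g_i^2 / H_ii
  = (-5.0254)^2/1 + (0.3965)^2/10 + (-6.2896)^2/11 + (-7.2845)^2/2
  = 25.2546 + 0.0157 + 3.5963 + 26.532 = 55.3986
Step 3: Objective decrease = 0.5 * g^T H^(-1) g = 27.6993


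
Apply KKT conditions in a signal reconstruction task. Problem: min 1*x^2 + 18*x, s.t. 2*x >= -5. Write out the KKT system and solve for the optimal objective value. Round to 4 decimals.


Step 1: Try lambda = 0 (constraint inactive).
x_unc = -18/(2*1) = -9.0
Check: 2*-9.0 = -18.0 < -5 -- violated!
Step 2: Constraint must be active: 2*x = -5
x* = -5/2 = -2.5
lambda = (2*1*(-2.5) + 18)/2 = 6.5
Step 3: Compute optimal value.
f(x*) = 1*(-2.5)^2 + 18*(-2.5) = -38.75


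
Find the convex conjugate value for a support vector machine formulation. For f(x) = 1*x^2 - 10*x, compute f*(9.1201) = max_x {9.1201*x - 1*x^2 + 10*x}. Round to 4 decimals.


f*(y) = sup_x {y*x - a*x^2 - b*x} = sup_x {(y-b)*x - a*x^2}
FOC: (y - b) - 2a*x = 0 => x* = (y - b)/(2a)
x* = (9.1201 + 10)/(2*1) = 9.5601
f*(9.1201) = (y-b)^2/(4a) = (9.1201 + 10)^2/(4*1)
= 365.5782/4 = 91.3946


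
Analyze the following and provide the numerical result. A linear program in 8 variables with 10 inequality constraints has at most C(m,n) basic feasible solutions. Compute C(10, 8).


Each vertex corresponds to some choice of n active constraints out of m, so the number of vertices is at most C(m, n) = m! / (n!(m-n)!).
m = 10, n = 8
Numerator: 10 * 9 * 8 * 7 * 6 * 5 * 4 * 3
Denominator: 8! = 40320
C(10, 8) = 45


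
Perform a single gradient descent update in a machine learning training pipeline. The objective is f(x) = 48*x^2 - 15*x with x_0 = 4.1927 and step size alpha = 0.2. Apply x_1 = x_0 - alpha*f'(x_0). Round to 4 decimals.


We compute the gradient at x_0 and apply the update.
f'(x) = 96*x - 15
f'(4.1927) = 96*4.1927 - 15 = 387.4992
x_1 = 4.1927 - 0.2*387.4992 = -73.3071


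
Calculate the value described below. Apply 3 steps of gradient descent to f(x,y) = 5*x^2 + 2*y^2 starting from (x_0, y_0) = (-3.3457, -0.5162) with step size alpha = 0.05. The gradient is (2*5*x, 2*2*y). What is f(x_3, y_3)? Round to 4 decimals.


Gradient descent on f(x,y) = 5*x^2 + 2*y^2.
Starting point: (-3.3457, -0.5162), alpha = 0.05
Step 1: grad_x = 2*5*-3.3457 = -33.457, grad_y = 2*2*-0.5162 = -2.0648
  x_1 = -3.3457 - 0.05*-33.457 = -1.6729
  y_1 = -0.5162 - 0.05*-2.0648 = -0.413
Step 2: grad_x = 2*5*-1.6729 = -16.7285, grad_y = 2*2*-0.413 = -1.6518
  x_2 = -1.6729 - 0.05*-16.7285 = -0.8364
  y_2 = -0.413 - 0.05*-1.6518 = -0.3304
Step 3: grad_x = 2*5*-0.8364 = -8.3643, grad_y = 2*2*-0.3304 = -1.3215
  x_3 = -0.8364 - 0.05*-8.3643 = -0.4182
  y_3 = -0.3304 - 0.05*-1.3215 = -0.2643
f(-0.4182, -0.2643) = 5*(-0.4182)^2 + 2*(-0.2643)^2 = 1.0142


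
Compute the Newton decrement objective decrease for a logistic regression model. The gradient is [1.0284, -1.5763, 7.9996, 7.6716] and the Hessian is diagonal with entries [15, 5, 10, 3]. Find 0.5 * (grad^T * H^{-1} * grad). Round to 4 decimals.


Step 1: H is diagonal, so H^(-1) * g = [0.0686, -0.3153, 0.8, 2.5572].
Step 2: g^T H^(-1) g = sum_i g_i^2 / H_ii
  = (1.0284)^2/15 + (-1.5763)^2/5 + (7.9996)^2/10 + (7.6716)^2/3
  = 0.0705 + 0.4969 + 6.3994 + 19.6178 = 26.5846
Step 3: Objective decrease = 0.5 * g^T H^(-1) g = 13.2923


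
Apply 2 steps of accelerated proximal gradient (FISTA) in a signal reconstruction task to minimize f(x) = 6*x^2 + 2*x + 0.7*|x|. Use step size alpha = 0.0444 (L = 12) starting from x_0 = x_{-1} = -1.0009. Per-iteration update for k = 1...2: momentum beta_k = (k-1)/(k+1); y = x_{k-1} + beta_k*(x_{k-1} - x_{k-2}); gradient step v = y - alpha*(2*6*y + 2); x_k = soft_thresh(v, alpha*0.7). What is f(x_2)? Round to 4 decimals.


FISTA on f(x) = 6*x^2 + 2*x + 0.7*|x|
L = 12, alpha = 0.0444
Iteration 1: beta = 0.0, y = -1.0009 + 0.0*(-1.0009 + 1.0009) = -1.0009
  grad(y) = -10.0108, v = y - alpha*grad = -0.5564
  prox(v) = soft_thresh(-0.5564, 0.0311) = -0.5253
Iteration 2: beta = 0.3333, y = -0.5253 + 0.3333*(-0.5253 + 1.0009) = -0.3668
  grad(y) = -2.4018, v = y - alpha*grad = -0.2602
  prox(v) = soft_thresh(-0.2602, 0.0311) = -0.2291
f(x_2) = 6*(-0.2291)^2 + 2*(-0.2291) + 0.7*|-0.2291| = 0.0171


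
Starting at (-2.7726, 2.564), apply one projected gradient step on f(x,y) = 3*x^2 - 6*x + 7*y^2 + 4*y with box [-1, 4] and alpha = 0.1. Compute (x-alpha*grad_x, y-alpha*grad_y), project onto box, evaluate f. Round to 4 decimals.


Step 1: Compute gradient at (-2.7726, 2.564).
grad_x = 2*3*-2.7726 - 6 = -22.6356
grad_y = 2*7*2.564 + 4 = 39.896
Step 2: Gradient step.
x_raw = -2.7726 - 0.1*-22.6356 = -0.509
y_raw = 2.564 - 0.1*39.896 = -1.4256
Step 3: Project onto [-1, 4].
x_proj = clip(-0.509) = -0.509
y_proj = clip(-1.4256) = -1.0
Step 4: Evaluate f.
f(-0.509, -1.0) = 6.8316


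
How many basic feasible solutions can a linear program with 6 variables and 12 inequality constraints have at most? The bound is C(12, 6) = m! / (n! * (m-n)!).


Each vertex corresponds to some choice of n active constraints out of m, so the number of vertices is at most C(m, n) = m! / (n!(m-n)!).
m = 12, n = 6
Numerator: 12 * 11 * 10 * 9 * 8 * 7
Denominator: 6! = 720
C(12, 6) = 924


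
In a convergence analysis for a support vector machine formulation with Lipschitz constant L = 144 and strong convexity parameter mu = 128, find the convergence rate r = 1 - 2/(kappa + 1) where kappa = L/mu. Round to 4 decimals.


Step 1: Compute the condition number.
kappa = L/mu = 144/128 = 1.125
Step 2: Compute the convergence rate.
r = 1 - 2/(kappa + 1) = 1 - 2*mu/(L + mu) = (L - mu)/(L + mu) = 16/272 = 0.0588


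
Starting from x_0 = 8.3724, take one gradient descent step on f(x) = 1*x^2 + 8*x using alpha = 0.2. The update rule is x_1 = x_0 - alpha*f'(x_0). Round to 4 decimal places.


We compute the gradient at x_0 and apply the update.
f'(x) = 2*x + 8
f'(8.3724) = 2*8.3724 + 8 = 24.7448
x_1 = 8.3724 - 0.2*24.7448 = 3.4234


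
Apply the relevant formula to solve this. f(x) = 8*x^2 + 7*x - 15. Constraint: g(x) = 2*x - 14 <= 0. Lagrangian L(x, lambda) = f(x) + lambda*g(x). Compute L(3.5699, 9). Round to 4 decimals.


Step 1: Evaluate f(x).
f(3.5699) = 8*3.5699^2 + 7*3.5699 - 15 = 111.9428
Step 2: Evaluate g(x).
g(3.5699) = 2*3.5699 - 14 = -6.8602
Step 3: Compute Lagrangian.
L = 111.9428 + 9*-6.8602 = 50.201


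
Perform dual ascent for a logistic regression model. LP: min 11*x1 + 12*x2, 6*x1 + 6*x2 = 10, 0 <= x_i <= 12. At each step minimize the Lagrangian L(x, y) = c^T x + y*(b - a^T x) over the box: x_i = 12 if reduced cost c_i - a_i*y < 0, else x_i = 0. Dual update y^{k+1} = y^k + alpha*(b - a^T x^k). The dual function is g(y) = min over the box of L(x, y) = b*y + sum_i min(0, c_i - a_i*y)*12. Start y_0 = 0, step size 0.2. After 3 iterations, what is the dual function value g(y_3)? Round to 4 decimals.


Dual ascent for LP: min 11*x1 + 12*x2, 6*x1 + 6*x2 = 10, 0 <= x_i <= 12
Step 1: y^k = 0.0, reduced costs: (11.0, 12.0)
  x^k = (0.0, 0.0), subgradient = b - a^T x = 10.0
  y^{k+1} = 0.0 + 0.2*10.0 = 2.0
Step 2: y^k = 2.0, reduced costs: (-1.0, 0.0)
  x^k = (12.0, 0.0), subgradient = b - a^T x = -62.0
  y^{k+1} = 2.0 + 0.2*-62.0 = -10.4
Step 3: y^k = -10.4, reduced costs: (73.4, 74.4)
  x^k = (0.0, 0.0), subgradient = b - a^T x = 10.0
  y^{k+1} = -10.4 + 0.2*10.0 = -8.4
Dual objective at y_3 = -8.4: reduced costs (61.4, 62.4), box minimizer x = (0.0, 0.0)
g(y_3) = b*y + (c1 - a1*y)*x1 + (c2 - a2*y)*x2 = 10*(-8.4) + 61.4*0.0 + 62.4*0.0 = -84.0 + 0.0 + 0.0 = -84.0
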